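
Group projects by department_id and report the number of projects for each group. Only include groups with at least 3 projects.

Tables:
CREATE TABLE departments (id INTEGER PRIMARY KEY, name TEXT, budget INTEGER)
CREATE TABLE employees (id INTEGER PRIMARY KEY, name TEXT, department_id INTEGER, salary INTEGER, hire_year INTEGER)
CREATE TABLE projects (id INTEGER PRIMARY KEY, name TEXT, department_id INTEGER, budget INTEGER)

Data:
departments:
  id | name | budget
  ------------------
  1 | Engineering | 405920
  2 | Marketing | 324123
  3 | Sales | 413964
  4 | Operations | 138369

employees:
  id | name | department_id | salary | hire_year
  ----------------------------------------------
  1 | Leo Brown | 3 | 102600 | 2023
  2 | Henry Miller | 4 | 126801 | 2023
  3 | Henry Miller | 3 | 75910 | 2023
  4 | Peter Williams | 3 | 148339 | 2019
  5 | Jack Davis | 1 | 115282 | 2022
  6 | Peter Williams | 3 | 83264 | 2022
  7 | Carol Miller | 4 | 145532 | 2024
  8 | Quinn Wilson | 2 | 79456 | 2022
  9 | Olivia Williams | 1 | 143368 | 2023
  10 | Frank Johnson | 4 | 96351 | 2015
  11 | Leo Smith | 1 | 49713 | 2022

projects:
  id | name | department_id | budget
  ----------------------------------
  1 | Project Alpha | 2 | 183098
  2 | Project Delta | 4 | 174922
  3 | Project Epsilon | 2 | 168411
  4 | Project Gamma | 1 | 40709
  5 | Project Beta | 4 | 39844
SELECT department_id, COUNT(*) AS n FROM projects GROUP BY department_id HAVING COUNT(*) >= 3

Execution result:
(no rows)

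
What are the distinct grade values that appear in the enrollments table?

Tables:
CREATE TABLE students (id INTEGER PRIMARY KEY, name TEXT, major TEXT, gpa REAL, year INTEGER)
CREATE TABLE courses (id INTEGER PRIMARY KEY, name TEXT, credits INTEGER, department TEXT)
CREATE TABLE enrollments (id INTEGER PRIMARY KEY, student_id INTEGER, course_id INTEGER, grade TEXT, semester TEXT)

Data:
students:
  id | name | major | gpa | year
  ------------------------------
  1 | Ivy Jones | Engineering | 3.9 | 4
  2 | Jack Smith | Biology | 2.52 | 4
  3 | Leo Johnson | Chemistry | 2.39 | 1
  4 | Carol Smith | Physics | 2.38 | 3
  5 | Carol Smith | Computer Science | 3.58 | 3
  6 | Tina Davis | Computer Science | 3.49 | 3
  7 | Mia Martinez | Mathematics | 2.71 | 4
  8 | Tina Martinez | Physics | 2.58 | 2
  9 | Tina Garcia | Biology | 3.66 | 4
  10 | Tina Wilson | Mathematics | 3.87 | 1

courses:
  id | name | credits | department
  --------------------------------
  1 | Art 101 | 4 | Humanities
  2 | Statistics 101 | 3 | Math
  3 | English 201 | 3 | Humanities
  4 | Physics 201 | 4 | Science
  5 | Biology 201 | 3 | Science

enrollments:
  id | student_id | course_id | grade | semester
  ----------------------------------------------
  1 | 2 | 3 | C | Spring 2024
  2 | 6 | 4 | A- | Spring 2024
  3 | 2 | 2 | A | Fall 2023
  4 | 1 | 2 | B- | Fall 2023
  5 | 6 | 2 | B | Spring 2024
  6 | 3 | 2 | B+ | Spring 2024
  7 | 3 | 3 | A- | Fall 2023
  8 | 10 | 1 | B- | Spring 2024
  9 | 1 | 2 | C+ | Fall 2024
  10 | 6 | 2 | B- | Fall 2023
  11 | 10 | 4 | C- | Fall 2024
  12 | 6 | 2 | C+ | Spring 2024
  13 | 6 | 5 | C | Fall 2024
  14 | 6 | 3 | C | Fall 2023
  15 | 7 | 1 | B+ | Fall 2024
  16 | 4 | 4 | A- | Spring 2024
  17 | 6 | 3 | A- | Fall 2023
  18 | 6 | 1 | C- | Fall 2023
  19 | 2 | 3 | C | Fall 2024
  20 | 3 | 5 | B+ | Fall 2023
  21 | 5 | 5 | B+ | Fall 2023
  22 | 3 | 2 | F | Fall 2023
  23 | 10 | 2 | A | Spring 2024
SELECT DISTINCT grade FROM enrollments

Execution result:
grade
C
A-
A
B-
B
B+
C+
C-
F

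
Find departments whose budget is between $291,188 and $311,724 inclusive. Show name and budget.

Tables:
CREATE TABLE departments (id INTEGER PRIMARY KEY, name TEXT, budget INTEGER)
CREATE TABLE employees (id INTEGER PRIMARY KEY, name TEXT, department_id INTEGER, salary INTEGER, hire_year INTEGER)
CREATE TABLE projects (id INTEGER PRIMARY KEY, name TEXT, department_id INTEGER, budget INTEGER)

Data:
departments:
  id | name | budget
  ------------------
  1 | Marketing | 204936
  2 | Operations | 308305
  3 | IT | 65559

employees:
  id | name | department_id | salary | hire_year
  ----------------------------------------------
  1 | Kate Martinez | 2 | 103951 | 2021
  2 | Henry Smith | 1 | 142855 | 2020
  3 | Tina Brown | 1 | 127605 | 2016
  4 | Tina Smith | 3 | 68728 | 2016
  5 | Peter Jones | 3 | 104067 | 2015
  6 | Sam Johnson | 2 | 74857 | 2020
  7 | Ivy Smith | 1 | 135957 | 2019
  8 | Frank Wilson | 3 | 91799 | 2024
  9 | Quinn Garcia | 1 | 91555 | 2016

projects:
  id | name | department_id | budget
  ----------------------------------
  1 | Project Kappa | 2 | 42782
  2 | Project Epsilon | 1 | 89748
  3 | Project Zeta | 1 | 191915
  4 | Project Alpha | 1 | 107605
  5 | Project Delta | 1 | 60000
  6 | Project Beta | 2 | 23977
SELECT name, budget FROM departments WHERE budget BETWEEN 291188 AND 311724

Execution result:
name | budget
Operations | 308305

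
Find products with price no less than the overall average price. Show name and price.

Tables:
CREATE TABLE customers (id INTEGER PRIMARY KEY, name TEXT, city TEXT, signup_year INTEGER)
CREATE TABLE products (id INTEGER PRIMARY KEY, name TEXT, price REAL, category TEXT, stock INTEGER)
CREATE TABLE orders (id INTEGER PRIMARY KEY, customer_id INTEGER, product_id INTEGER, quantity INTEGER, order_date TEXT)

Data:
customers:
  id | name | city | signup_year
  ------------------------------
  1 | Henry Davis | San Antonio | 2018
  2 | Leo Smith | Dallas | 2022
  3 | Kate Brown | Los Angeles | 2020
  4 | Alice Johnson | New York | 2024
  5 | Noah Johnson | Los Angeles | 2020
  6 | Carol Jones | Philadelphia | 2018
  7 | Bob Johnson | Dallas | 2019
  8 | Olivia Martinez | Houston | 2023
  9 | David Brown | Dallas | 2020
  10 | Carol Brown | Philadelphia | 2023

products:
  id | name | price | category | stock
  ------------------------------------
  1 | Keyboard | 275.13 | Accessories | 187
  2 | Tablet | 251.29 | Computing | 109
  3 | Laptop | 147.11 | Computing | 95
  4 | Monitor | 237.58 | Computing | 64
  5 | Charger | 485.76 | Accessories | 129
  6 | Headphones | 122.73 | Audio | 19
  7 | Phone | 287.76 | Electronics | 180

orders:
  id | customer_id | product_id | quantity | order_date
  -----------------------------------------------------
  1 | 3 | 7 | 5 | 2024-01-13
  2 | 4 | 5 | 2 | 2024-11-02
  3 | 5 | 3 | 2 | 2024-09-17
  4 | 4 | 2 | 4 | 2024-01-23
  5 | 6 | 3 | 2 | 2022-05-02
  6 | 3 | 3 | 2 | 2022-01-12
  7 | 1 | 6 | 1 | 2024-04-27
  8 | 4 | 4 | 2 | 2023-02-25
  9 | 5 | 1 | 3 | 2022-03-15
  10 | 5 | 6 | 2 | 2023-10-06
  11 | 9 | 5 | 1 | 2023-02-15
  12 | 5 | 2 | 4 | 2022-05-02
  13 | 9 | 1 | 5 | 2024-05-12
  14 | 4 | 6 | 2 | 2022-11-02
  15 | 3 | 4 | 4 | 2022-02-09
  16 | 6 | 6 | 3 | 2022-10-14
SELECT name, price FROM products WHERE price >= (SELECT AVG(price) FROM products)

Execution result:
name | price
Keyboard | 275.13
Charger | 485.76
Phone | 287.76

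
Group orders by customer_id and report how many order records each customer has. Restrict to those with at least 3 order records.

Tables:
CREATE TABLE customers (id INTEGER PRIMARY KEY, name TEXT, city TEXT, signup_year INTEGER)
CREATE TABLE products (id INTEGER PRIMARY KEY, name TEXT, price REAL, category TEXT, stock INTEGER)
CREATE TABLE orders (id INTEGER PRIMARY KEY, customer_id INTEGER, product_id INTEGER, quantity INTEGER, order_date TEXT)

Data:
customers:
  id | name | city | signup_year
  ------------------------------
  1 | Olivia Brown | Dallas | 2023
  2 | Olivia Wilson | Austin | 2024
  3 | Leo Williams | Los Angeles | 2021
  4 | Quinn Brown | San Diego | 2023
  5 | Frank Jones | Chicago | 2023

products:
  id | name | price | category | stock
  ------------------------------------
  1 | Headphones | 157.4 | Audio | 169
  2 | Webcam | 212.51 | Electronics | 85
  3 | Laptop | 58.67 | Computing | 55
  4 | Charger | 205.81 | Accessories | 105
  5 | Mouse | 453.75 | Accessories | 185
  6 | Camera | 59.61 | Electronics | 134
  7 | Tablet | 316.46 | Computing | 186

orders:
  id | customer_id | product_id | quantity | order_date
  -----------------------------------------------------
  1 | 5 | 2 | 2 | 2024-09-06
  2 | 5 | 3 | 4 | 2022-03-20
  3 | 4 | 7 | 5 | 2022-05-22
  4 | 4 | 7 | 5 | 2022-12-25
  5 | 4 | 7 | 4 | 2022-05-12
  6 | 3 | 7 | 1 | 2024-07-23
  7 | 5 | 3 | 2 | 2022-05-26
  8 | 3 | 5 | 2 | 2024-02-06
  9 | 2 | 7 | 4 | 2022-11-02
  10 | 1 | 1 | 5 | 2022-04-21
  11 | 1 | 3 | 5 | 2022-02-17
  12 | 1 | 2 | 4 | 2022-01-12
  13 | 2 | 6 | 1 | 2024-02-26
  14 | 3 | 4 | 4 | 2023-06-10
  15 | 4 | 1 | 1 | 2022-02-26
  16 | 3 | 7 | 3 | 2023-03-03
SELECT customer_id, COUNT(*) AS order_count FROM orders GROUP BY customer_id HAVING COUNT(*) >= 3

Execution result:
customer_id | order_count
1 | 3
3 | 4
4 | 4
5 | 3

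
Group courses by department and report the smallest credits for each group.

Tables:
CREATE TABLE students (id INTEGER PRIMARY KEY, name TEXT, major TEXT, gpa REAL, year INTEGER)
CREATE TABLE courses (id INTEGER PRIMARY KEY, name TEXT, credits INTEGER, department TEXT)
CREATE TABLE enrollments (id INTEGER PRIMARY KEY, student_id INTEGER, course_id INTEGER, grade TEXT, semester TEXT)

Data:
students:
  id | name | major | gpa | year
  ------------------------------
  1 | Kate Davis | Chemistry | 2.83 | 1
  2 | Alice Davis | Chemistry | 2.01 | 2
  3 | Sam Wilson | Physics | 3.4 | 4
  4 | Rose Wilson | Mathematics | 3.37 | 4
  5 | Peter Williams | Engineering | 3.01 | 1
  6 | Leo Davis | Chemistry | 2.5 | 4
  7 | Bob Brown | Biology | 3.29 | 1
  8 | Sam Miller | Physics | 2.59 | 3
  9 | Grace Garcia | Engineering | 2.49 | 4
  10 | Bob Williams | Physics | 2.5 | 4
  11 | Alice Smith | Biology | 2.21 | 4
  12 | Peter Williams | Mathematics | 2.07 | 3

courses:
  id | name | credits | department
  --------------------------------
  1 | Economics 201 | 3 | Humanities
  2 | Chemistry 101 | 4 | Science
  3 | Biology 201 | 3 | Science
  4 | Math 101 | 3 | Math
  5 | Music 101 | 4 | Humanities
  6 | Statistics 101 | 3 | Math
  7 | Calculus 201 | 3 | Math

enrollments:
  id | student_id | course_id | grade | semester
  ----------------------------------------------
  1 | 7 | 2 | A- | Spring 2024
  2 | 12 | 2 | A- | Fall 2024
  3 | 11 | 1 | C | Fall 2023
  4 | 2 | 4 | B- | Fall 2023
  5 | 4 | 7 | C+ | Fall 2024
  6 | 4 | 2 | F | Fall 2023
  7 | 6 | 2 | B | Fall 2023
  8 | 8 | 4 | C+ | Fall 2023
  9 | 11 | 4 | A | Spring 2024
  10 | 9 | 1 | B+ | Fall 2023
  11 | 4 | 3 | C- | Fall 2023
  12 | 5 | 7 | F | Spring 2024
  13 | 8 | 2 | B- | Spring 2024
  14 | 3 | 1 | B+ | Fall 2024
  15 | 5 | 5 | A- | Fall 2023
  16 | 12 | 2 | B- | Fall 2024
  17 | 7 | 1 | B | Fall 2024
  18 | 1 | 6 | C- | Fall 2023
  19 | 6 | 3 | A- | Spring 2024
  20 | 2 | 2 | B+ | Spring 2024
SELECT department, MIN(credits) AS min_credits FROM courses GROUP BY department

Execution result:
department | min_credits
Humanities | 3
Math | 3
Science | 3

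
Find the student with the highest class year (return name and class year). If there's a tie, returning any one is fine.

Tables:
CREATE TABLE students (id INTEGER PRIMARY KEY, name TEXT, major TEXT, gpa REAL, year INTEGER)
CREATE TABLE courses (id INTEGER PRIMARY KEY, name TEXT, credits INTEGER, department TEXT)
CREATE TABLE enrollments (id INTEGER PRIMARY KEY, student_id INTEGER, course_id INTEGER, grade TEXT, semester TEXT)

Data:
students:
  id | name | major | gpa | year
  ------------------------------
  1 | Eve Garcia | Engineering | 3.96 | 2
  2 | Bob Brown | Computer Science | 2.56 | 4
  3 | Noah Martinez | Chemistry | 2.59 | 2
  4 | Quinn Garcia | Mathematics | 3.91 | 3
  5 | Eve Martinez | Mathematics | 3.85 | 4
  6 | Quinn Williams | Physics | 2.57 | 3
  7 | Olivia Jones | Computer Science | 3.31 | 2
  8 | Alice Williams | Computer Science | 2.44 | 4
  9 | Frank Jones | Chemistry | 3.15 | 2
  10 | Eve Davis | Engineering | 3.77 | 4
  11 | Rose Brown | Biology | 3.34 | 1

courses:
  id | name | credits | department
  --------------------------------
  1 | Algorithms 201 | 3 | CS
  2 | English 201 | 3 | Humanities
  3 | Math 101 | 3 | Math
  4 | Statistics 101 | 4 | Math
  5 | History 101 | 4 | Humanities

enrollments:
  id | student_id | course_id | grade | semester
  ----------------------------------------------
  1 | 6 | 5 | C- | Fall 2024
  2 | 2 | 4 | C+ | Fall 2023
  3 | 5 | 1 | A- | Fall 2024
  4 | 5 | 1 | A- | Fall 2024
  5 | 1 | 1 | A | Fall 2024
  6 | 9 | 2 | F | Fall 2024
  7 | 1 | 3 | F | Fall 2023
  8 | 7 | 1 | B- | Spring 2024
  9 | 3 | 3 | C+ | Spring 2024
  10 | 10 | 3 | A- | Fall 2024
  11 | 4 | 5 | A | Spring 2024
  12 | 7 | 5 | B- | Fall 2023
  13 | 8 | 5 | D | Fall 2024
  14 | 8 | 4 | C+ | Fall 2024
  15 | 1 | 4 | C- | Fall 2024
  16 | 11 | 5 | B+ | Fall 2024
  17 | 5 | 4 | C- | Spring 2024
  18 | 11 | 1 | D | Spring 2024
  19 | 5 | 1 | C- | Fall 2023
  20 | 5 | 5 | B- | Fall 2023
SELECT name, year FROM students ORDER BY year DESC LIMIT 1

Execution result:
name | year
Bob Brown | 4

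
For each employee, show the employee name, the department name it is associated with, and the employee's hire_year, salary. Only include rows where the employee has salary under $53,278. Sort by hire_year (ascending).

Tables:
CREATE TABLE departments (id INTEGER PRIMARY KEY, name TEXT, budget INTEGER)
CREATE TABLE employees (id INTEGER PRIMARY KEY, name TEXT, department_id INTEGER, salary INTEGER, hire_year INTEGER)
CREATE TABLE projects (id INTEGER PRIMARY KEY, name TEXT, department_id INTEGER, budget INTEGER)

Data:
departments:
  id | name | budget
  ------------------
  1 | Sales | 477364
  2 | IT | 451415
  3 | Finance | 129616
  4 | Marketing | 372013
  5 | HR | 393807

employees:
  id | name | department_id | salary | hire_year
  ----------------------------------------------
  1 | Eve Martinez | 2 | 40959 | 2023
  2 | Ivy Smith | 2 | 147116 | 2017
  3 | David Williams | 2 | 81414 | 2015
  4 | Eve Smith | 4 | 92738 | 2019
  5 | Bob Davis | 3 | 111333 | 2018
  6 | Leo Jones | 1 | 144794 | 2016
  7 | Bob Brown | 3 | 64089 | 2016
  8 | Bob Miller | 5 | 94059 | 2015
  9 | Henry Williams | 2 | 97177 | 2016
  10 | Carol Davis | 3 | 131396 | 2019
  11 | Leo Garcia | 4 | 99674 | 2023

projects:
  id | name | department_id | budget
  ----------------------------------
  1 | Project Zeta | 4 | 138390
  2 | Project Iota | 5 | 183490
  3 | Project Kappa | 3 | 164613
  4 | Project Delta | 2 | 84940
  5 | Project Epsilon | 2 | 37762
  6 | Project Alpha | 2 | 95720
SELECT c.name, p.name AS department, c.hire_year, c.salary FROM employees c JOIN departments p ON c.department_id = p.id WHERE c.salary < 53278 ORDER BY c.hire_year ASC

Execution result:
name | department | hire_year | salary
Eve Martinez | IT | 2023 | 40959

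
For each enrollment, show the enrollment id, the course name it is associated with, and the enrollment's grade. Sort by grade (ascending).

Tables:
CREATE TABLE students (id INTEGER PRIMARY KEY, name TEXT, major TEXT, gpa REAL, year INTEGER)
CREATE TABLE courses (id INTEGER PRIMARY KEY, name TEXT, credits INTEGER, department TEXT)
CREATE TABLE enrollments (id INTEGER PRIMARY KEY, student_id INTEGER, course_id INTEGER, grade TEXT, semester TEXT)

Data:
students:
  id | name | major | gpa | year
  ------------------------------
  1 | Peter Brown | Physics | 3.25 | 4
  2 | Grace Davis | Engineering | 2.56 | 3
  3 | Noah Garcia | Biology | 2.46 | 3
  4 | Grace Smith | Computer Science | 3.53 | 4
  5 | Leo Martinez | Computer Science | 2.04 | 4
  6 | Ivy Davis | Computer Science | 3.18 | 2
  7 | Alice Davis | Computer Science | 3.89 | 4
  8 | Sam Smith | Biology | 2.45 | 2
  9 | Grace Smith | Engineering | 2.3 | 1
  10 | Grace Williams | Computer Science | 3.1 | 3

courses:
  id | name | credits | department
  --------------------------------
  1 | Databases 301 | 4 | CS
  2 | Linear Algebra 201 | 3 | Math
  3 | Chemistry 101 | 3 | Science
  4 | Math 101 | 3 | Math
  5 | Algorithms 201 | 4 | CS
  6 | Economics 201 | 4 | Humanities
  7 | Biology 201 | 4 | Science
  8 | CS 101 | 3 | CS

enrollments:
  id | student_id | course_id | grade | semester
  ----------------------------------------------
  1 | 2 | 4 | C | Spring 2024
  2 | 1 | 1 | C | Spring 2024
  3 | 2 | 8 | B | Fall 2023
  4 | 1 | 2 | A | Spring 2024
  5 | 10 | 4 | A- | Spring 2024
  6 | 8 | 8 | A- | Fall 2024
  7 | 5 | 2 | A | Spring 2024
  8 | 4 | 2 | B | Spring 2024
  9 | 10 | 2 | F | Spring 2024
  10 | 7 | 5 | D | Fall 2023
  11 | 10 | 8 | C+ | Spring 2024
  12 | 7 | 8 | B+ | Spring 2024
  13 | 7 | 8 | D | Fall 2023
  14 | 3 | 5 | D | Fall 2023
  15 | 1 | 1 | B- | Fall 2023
SELECT c.id, p.name AS course, c.grade FROM enrollments c JOIN courses p ON c.course_id = p.id ORDER BY c.grade ASC

Execution result:
id | course | grade
4 | Linear Algebra 201 | A
7 | Linear Algebra 201 | A
5 | Math 101 | A-
6 | CS 101 | A-
3 | CS 101 | B
8 | Linear Algebra 201 | B
12 | CS 101 | B+
15 | Databases 301 | B-
1 | Math 101 | C
2 | Databases 301 | C
11 | CS 101 | C+
10 | Algorithms 201 | D
13 | CS 101 | D
14 | Algorithms 201 | D
9 | Linear Algebra 201 | F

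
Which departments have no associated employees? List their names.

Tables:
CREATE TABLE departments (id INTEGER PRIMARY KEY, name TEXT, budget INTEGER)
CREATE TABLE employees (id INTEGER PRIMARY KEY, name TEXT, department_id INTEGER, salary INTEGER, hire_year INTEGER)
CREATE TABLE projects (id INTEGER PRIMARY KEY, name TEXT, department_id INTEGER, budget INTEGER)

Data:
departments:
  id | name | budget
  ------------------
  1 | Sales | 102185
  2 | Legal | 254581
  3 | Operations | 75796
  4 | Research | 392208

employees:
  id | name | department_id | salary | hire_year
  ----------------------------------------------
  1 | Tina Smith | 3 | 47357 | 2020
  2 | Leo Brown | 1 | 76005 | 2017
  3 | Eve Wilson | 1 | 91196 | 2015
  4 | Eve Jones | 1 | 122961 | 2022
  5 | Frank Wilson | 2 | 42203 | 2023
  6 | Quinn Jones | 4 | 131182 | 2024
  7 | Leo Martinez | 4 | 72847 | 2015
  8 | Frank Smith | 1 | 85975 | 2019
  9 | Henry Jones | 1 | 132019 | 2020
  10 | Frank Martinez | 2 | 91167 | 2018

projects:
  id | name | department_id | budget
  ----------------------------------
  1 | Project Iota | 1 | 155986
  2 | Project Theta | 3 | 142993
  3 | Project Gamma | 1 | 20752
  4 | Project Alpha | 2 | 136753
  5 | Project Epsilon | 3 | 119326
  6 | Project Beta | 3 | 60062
SELECT p.name FROM departments p LEFT JOIN employees c ON c.department_id = p.id WHERE c.id IS NULL

Execution result:
(no rows)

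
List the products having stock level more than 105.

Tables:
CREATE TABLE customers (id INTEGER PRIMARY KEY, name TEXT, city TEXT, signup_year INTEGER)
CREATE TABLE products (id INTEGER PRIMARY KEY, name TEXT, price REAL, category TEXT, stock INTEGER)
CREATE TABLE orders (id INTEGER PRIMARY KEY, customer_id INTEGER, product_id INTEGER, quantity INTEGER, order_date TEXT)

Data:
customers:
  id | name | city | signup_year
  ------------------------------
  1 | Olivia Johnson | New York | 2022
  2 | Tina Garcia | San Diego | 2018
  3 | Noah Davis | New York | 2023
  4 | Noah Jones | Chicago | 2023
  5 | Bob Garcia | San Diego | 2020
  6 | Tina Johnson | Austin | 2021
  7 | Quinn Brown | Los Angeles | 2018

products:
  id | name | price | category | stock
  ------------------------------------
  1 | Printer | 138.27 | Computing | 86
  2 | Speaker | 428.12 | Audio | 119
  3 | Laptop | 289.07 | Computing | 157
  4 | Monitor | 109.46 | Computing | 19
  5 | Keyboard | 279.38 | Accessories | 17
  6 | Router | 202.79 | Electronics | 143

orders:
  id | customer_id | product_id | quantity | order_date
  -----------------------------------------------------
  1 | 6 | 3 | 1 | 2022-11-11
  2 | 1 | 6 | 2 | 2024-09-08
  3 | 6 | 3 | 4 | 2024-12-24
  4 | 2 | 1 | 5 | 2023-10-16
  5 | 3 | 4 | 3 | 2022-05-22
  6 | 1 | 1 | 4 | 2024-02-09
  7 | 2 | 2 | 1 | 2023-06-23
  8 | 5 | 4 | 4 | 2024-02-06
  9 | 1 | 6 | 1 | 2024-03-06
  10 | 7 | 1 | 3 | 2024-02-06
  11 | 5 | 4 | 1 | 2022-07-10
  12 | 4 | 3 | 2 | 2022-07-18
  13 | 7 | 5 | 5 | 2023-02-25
SELECT name, stock FROM products WHERE stock > 105

Execution result:
name | stock
Speaker | 119
Laptop | 157
Router | 143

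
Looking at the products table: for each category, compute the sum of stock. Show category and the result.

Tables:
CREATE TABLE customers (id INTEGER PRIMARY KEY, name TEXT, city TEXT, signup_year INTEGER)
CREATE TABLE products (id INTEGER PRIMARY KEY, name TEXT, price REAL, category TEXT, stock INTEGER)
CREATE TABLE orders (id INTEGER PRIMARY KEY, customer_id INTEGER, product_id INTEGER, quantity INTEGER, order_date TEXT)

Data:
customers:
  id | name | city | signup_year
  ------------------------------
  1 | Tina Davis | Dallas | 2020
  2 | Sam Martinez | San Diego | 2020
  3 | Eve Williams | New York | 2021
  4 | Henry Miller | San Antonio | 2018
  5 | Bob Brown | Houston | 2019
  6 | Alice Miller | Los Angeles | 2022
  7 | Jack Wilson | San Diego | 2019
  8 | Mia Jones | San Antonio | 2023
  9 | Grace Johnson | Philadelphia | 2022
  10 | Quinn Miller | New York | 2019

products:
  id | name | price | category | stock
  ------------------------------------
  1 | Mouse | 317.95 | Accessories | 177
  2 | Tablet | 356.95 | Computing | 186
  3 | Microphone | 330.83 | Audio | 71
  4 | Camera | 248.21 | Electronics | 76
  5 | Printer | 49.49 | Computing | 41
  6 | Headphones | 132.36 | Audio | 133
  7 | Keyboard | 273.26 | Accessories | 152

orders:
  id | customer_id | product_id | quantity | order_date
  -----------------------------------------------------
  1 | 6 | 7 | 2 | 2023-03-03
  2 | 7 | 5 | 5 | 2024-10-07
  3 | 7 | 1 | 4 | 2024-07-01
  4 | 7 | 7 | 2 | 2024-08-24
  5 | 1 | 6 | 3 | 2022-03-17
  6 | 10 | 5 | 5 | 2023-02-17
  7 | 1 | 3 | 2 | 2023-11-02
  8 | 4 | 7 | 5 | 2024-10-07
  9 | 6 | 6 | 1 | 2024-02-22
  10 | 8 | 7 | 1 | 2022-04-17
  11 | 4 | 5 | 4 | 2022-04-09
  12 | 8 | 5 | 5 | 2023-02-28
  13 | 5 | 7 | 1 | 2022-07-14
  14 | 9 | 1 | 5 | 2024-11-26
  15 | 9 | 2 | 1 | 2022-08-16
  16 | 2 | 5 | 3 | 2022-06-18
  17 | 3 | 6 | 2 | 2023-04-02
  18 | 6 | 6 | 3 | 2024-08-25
SELECT category, SUM(stock) AS sum_stock FROM products GROUP BY category

Execution result:
category | sum_stock
Accessories | 329
Audio | 204
Computing | 227
Electronics | 76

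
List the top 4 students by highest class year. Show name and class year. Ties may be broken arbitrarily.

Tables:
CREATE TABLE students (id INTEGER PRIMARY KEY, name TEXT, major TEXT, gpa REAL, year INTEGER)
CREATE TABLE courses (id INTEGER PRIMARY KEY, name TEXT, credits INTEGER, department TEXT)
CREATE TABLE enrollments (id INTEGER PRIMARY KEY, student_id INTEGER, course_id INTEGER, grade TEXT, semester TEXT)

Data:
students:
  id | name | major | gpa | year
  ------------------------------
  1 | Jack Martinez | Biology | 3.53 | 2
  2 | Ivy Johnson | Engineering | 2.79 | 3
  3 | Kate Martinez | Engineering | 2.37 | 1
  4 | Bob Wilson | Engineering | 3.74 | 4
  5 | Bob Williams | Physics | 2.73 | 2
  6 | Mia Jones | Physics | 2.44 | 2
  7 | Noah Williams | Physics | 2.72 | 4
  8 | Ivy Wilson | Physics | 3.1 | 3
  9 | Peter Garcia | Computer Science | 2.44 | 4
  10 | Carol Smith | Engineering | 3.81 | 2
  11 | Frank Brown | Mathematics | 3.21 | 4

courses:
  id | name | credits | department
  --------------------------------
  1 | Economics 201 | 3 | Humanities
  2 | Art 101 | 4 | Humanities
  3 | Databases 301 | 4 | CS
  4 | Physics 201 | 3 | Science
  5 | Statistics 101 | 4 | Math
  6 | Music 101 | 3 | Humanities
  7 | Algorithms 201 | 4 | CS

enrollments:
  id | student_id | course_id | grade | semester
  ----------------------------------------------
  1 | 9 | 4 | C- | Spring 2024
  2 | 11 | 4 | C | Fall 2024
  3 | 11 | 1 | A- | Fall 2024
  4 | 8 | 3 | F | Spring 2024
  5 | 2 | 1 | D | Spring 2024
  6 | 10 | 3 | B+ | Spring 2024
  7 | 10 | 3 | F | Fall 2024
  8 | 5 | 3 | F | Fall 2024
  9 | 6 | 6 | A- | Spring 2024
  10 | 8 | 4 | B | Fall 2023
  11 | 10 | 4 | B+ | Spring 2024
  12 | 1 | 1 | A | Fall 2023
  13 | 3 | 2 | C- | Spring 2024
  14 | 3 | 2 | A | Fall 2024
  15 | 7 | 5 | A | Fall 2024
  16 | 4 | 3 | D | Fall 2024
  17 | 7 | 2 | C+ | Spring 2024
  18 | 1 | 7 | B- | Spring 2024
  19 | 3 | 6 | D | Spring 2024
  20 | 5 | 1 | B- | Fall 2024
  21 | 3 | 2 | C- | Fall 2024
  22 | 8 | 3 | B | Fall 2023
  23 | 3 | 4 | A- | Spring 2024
SELECT name, year FROM students ORDER BY year DESC LIMIT 4

Execution result:
name | year
Bob Wilson | 4
Noah Williams | 4
Peter Garcia | 4
Frank Brown | 4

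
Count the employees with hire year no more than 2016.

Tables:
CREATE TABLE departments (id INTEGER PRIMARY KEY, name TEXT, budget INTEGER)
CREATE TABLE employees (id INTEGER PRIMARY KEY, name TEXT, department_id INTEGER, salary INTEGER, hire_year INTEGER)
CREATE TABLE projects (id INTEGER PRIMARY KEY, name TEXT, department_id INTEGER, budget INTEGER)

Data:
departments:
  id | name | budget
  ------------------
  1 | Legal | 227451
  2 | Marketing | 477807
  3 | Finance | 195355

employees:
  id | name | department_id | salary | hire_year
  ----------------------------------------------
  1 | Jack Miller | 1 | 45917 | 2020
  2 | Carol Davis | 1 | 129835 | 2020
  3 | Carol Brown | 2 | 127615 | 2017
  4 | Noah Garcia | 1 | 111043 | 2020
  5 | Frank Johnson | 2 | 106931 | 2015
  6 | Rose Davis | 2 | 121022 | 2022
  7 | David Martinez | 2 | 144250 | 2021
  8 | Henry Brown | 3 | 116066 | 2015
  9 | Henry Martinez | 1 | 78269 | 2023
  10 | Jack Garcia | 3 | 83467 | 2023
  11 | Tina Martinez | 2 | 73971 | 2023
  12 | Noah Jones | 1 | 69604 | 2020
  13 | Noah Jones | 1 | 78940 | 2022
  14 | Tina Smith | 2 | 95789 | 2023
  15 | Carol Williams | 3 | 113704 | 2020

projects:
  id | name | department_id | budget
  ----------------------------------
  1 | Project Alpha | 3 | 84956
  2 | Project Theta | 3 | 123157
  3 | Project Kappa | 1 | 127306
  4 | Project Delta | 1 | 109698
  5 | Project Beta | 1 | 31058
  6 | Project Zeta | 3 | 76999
SELECT COUNT(*) FROM employees WHERE hire_year <= 2016

Execution result:
2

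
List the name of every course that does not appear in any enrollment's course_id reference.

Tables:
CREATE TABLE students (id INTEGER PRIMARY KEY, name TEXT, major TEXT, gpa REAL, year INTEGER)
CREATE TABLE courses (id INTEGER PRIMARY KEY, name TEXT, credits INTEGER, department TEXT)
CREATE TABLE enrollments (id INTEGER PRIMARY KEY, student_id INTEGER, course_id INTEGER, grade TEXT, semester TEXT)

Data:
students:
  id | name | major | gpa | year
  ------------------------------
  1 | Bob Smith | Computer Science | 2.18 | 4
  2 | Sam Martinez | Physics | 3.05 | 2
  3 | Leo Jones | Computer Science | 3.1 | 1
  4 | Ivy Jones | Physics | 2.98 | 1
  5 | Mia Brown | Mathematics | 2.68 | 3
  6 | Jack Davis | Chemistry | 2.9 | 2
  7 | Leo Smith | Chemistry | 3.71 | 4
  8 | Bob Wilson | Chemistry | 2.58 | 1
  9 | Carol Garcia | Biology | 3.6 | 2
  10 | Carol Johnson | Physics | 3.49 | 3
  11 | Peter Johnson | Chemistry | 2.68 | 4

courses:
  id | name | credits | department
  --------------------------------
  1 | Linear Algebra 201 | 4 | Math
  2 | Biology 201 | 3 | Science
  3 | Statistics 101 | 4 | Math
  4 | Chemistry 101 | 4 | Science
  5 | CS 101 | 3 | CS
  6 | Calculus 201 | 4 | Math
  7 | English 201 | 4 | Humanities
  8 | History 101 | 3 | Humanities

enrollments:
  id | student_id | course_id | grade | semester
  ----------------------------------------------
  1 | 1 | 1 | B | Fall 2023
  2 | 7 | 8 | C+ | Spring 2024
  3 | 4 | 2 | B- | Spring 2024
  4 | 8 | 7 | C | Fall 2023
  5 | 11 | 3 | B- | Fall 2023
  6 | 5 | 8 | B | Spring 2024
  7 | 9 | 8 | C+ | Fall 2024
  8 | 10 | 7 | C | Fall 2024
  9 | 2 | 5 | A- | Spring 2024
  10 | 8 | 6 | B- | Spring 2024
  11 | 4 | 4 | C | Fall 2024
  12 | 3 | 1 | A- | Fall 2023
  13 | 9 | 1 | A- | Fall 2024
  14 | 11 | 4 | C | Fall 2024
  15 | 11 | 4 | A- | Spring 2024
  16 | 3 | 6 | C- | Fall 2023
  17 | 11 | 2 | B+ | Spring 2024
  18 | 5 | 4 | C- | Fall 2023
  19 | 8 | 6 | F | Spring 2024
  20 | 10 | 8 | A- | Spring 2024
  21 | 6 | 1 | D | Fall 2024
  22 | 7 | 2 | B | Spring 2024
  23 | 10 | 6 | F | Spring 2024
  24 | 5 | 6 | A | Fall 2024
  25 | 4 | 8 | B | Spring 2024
SELECT p.name FROM courses p LEFT JOIN enrollments c ON c.course_id = p.id WHERE c.id IS NULL

Execution result:
(no rows)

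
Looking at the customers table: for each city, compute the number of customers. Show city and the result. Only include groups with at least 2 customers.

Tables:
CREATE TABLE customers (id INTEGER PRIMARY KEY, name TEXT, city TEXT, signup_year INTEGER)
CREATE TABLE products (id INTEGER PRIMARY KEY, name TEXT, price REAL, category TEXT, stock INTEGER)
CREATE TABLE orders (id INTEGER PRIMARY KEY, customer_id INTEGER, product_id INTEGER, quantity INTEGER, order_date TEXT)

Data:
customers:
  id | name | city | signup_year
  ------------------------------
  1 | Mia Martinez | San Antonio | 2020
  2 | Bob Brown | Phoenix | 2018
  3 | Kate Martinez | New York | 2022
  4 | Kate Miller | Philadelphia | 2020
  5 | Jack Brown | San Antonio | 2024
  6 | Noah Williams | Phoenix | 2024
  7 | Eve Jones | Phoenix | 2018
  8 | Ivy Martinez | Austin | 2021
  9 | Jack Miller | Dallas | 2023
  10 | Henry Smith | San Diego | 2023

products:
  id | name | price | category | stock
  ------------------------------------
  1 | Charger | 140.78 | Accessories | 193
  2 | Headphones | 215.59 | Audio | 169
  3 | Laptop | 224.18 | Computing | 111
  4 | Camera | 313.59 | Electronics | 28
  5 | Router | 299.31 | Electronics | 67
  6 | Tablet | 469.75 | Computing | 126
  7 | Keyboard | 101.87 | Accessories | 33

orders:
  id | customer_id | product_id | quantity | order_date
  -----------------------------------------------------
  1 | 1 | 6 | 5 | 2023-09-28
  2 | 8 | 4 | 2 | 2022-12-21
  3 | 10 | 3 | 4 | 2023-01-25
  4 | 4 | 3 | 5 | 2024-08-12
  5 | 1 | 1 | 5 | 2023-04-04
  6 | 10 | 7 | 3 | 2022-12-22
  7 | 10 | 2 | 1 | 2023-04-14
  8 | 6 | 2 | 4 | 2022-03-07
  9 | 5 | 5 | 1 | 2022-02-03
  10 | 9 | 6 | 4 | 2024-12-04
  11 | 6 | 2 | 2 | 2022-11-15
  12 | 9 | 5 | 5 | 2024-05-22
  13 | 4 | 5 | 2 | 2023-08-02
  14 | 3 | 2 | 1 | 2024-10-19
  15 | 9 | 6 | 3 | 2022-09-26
SELECT city, COUNT(*) AS n FROM customers GROUP BY city HAVING COUNT(*) >= 2

Execution result:
city | n
Phoenix | 3
San Antonio | 2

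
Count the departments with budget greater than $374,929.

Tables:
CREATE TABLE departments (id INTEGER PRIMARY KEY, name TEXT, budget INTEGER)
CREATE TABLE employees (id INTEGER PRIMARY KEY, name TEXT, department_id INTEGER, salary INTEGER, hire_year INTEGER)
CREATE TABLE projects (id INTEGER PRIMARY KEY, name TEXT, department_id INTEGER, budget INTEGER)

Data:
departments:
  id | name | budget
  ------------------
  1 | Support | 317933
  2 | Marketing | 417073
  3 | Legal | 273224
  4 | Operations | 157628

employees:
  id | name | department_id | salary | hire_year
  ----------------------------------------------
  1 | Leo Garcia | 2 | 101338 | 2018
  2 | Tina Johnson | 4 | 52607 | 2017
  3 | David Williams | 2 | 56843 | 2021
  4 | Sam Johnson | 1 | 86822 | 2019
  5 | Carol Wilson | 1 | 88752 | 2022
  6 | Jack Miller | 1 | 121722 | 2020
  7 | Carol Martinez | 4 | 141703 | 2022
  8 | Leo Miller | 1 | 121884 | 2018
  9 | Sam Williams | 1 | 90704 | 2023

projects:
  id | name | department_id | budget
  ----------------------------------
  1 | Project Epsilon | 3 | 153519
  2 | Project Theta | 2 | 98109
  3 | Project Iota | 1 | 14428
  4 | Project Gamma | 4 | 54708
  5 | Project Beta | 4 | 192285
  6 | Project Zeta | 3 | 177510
SELECT COUNT(*) FROM departments WHERE budget > 374929

Execution result:
1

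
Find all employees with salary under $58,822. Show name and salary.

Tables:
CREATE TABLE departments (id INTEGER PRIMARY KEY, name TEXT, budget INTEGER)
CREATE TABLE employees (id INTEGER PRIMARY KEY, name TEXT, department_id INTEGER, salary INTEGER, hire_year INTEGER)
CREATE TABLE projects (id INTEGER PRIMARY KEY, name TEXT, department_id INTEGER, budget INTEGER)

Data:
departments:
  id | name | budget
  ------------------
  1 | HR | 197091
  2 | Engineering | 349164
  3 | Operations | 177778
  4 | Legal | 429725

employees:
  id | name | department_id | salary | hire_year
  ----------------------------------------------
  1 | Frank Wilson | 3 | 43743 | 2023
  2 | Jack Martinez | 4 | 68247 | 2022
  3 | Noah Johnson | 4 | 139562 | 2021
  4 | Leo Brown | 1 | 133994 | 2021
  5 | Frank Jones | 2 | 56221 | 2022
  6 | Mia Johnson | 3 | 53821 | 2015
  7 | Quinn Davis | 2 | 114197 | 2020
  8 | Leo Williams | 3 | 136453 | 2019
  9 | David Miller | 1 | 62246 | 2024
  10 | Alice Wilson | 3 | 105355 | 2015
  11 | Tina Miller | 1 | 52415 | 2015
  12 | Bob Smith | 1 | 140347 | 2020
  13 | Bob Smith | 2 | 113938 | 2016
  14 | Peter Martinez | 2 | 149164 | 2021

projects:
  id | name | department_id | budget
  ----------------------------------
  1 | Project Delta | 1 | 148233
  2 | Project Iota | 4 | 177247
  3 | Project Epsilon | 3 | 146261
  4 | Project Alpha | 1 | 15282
SELECT name, salary FROM employees WHERE salary < 58822

Execution result:
name | salary
Frank Wilson | 43743
Frank Jones | 56221
Mia Johnson | 53821
Tina Miller | 52415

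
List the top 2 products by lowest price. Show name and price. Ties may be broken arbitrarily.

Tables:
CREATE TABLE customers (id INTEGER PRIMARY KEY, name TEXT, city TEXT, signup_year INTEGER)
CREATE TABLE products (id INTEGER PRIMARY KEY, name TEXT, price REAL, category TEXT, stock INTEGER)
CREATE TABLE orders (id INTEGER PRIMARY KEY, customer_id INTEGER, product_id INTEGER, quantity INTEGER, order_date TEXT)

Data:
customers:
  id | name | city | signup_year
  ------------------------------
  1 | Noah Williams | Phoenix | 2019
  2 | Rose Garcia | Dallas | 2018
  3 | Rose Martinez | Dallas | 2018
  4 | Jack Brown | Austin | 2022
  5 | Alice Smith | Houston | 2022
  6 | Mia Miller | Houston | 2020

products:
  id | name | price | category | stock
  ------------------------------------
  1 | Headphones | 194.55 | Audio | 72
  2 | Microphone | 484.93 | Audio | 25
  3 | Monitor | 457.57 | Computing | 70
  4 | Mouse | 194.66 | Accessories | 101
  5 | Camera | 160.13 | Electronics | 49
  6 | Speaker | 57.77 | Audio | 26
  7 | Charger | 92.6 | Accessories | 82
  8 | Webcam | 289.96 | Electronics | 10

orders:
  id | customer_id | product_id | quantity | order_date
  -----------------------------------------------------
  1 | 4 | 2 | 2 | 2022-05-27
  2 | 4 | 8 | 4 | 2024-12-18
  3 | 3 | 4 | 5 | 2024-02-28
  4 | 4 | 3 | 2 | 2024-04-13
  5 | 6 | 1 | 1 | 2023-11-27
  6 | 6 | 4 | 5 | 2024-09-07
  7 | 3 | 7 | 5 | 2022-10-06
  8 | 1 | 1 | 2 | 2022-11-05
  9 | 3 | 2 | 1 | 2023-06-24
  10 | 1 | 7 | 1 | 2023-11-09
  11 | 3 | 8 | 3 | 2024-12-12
SELECT name, price FROM products ORDER BY price ASC LIMIT 2

Execution result:
name | price
Speaker | 57.77
Charger | 92.60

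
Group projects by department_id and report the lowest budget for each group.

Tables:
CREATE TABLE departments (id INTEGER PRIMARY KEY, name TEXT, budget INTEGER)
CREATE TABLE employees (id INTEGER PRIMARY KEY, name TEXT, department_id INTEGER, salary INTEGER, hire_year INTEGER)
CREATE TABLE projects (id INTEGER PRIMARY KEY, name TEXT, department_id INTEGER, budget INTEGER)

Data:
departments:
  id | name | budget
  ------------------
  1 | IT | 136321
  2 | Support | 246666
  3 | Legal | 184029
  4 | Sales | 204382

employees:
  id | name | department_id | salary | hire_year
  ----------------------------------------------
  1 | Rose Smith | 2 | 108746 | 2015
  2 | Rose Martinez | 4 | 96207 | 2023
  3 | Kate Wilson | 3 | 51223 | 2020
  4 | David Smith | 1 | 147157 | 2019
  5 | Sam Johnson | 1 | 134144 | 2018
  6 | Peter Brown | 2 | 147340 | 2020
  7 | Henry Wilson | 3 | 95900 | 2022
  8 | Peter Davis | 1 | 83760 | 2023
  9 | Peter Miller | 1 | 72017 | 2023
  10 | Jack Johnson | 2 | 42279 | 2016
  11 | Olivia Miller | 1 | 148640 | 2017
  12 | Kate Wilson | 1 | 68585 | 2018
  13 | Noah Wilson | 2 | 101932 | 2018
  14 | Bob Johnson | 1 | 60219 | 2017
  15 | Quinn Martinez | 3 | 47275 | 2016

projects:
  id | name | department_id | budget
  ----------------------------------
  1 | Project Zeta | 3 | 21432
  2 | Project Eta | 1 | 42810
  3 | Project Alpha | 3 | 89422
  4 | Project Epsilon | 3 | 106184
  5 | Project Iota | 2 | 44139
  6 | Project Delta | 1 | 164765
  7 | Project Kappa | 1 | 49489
SELECT department_id, MIN(budget) AS min_budget FROM projects GROUP BY department_id

Execution result:
department_id | min_budget
1 | 42810
2 | 44139
3 | 21432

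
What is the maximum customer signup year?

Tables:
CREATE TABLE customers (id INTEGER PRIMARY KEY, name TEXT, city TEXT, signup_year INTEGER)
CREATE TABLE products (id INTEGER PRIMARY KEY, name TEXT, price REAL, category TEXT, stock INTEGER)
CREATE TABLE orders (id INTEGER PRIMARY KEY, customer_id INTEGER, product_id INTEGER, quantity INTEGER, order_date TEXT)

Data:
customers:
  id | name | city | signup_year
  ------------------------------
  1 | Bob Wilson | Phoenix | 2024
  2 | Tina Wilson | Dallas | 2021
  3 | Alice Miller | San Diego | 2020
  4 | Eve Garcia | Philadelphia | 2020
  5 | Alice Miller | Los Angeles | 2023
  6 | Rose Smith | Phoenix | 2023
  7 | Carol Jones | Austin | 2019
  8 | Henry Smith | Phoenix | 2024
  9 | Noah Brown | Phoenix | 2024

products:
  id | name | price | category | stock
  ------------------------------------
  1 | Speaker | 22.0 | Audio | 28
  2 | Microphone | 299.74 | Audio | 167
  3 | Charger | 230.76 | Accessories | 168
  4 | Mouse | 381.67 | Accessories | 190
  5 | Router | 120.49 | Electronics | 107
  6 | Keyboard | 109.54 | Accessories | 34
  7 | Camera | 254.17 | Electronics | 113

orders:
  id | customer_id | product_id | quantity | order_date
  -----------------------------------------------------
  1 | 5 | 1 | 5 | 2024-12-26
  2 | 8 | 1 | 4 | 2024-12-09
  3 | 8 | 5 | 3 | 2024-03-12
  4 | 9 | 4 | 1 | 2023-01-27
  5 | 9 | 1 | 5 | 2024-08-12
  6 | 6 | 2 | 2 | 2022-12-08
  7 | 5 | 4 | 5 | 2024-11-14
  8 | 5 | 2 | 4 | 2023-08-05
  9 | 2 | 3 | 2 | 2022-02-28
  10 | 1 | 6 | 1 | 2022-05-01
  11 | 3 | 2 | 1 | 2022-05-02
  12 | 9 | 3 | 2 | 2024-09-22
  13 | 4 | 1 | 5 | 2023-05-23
SELECT MAX(signup_year) FROM customers

Execution result:
2024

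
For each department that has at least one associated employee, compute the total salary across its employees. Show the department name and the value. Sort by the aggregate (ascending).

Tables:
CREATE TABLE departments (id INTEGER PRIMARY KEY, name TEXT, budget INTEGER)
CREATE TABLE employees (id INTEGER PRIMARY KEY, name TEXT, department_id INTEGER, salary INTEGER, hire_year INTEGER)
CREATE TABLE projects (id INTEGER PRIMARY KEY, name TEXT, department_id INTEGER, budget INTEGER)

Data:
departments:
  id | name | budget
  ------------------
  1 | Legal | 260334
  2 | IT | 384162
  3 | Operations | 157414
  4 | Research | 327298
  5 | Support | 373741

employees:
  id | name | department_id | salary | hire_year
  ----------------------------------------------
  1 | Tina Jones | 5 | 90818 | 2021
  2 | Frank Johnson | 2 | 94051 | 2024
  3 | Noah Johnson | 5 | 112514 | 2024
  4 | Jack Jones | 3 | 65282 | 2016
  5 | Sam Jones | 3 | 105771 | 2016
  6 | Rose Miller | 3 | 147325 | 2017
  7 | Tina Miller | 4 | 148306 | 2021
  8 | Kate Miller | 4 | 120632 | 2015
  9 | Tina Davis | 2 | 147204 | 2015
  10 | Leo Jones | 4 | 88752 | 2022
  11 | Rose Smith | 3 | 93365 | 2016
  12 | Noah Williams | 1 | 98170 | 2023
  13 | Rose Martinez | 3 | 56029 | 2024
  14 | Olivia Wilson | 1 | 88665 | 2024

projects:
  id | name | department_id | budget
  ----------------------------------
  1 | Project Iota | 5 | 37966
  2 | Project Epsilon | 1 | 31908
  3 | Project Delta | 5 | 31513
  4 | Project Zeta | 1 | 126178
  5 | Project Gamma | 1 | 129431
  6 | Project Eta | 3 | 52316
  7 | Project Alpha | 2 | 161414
SELECT p.name, SUM(c.salary) AS sum_salary FROM employees c JOIN departments p ON c.department_id = p.id GROUP BY p.id, p.name ORDER BY sum_salary ASC

Execution result:
name | sum_salary
Legal | 186835
Support | 203332
IT | 241255
Research | 357690
Operations | 467772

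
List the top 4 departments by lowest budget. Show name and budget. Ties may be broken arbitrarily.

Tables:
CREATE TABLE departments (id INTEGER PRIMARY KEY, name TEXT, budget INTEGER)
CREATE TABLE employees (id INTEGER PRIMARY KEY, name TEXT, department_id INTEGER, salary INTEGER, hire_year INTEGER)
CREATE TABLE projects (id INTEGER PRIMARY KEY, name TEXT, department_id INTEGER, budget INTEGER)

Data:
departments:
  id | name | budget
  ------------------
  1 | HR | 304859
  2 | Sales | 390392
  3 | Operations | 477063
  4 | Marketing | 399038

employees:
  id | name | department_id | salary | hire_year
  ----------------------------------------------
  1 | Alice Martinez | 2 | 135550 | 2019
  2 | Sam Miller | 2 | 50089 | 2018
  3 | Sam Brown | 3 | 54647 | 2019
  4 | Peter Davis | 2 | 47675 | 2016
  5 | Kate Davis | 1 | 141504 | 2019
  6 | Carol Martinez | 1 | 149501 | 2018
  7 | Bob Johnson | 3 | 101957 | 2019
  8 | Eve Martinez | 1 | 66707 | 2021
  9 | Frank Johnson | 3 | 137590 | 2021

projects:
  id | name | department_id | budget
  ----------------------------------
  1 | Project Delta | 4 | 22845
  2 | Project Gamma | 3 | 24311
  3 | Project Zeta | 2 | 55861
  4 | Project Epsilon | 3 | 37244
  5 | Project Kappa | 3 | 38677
SELECT name, budget FROM departments ORDER BY budget ASC LIMIT 4

Execution result:
name | budget
HR | 304859
Sales | 390392
Marketing | 399038
Operations | 477063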